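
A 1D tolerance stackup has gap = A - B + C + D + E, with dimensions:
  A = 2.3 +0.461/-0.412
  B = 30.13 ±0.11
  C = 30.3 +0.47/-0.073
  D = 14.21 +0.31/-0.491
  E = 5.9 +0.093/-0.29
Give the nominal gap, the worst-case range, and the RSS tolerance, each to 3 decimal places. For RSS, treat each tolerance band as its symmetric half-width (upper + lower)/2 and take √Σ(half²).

nominal=22.580 wc=[21.204,24.024] rss=0.688

Stack each dimension's contribution:
  +A: nom +2.300 → Σnom=2.300; wc +0.461/-0.412 → slack +0.461/-0.412; half-tol=0.436, Σhalf²=0.190532
  -B: nom -30.130 → Σnom=-27.830; wc +0.110/-0.110 → slack +0.571/-0.522; half-tol=0.110, Σhalf²=0.202632
  +C: nom +30.300 → Σnom=2.470; wc +0.470/-0.073 → slack +1.041/-0.595; half-tol=0.271, Σhalf²=0.276344
  +D: nom +14.210 → Σnom=16.680; wc +0.310/-0.491 → slack +1.351/-1.086; half-tol=0.400, Σhalf²=0.436745
  +E: nom +5.900 → Σnom=22.580; wc +0.093/-0.290 → slack +1.444/-1.376; half-tol=0.192, Σhalf²=0.473417
Nominal = 22.580. Worst-case = [22.580 - 1.376, 22.580 + 1.444] = [21.204, 24.024]. RSS = √0.473417 = 0.688.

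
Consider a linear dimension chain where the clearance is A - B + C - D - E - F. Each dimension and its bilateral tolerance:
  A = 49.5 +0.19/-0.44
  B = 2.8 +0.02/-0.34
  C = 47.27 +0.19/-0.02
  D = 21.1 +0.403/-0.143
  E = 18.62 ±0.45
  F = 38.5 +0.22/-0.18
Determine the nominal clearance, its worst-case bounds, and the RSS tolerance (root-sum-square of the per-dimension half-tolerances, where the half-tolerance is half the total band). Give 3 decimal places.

nominal=15.750 wc=[14.197,17.243] rss=0.678

Stack each dimension's contribution:
  +A: nom +49.500 → Σnom=49.500; wc +0.190/-0.440 → slack +0.190/-0.440; half-tol=0.315, Σhalf²=0.099225
  -B: nom -2.800 → Σnom=46.700; wc +0.340/-0.020 → slack +0.530/-0.460; half-tol=0.180, Σhalf²=0.131625
  +C: nom +47.270 → Σnom=93.970; wc +0.190/-0.020 → slack +0.720/-0.480; half-tol=0.105, Σhalf²=0.142650
  -D: nom -21.100 → Σnom=72.870; wc +0.143/-0.403 → slack +0.863/-0.883; half-tol=0.273, Σhalf²=0.217179
  -E: nom -18.620 → Σnom=54.250; wc +0.450/-0.450 → slack +1.313/-1.333; half-tol=0.450, Σhalf²=0.419679
  -F: nom -38.500 → Σnom=15.750; wc +0.180/-0.220 → slack +1.493/-1.553; half-tol=0.200, Σhalf²=0.459679
Nominal = 15.750. Worst-case = [15.750 - 1.553, 15.750 + 1.493] = [14.197, 17.243]. RSS = √0.459679 = 0.678.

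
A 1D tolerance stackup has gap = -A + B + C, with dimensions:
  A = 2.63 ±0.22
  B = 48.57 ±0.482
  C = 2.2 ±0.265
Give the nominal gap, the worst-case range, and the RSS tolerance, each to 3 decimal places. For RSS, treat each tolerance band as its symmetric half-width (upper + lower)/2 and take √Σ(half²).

Stack each dimension's contribution:
  -A: nom -2.630 → Σnom=-2.630; wc +0.220/-0.220 → slack +0.220/-0.220; half-tol=0.220, Σhalf²=0.048400
  +B: nom +48.570 → Σnom=45.940; wc +0.482/-0.482 → slack +0.702/-0.702; half-tol=0.482, Σhalf²=0.280724
  +C: nom +2.200 → Σnom=48.140; wc +0.265/-0.265 → slack +0.967/-0.967; half-tol=0.265, Σhalf²=0.350949
Nominal = 48.140. Worst-case = [48.140 - 0.967, 48.140 + 0.967] = [47.173, 49.107]. RSS = √0.350949 = 0.592.

nominal=48.140 wc=[47.173,49.107] rss=0.592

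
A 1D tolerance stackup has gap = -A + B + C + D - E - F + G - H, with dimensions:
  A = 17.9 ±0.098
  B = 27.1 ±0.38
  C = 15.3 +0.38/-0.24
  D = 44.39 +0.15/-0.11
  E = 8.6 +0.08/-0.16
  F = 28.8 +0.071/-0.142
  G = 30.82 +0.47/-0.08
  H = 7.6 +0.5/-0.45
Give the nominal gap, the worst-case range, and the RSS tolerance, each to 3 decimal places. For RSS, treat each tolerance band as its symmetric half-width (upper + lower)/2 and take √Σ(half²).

Stack each dimension's contribution:
  -A: nom -17.900 → Σnom=-17.900; wc +0.098/-0.098 → slack +0.098/-0.098; half-tol=0.098, Σhalf²=0.009604
  +B: nom +27.100 → Σnom=9.200; wc +0.380/-0.380 → slack +0.478/-0.478; half-tol=0.380, Σhalf²=0.154004
  +C: nom +15.300 → Σnom=24.500; wc +0.380/-0.240 → slack +0.858/-0.718; half-tol=0.310, Σhalf²=0.250104
  +D: nom +44.390 → Σnom=68.890; wc +0.150/-0.110 → slack +1.008/-0.828; half-tol=0.130, Σhalf²=0.267004
  -E: nom -8.600 → Σnom=60.290; wc +0.160/-0.080 → slack +1.168/-0.908; half-tol=0.120, Σhalf²=0.281404
  -F: nom -28.800 → Σnom=31.490; wc +0.142/-0.071 → slack +1.310/-0.979; half-tol=0.106, Σhalf²=0.292746
  +G: nom +30.820 → Σnom=62.310; wc +0.470/-0.080 → slack +1.780/-1.059; half-tol=0.275, Σhalf²=0.368371
  -H: nom -7.600 → Σnom=54.710; wc +0.450/-0.500 → slack +2.230/-1.559; half-tol=0.475, Σhalf²=0.593996
Nominal = 54.710. Worst-case = [54.710 - 1.559, 54.710 + 2.230] = [53.151, 56.940]. RSS = √0.593996 = 0.771.

nominal=54.710 wc=[53.151,56.940] rss=0.771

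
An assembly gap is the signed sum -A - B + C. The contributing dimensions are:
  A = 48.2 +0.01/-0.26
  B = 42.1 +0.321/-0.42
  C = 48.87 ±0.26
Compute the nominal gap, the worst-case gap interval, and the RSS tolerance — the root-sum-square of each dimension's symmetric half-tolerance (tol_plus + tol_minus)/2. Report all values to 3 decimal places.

nominal=-41.430 wc=[-42.021,-40.490] rss=0.472

Stack each dimension's contribution:
  -A: nom -48.200 → Σnom=-48.200; wc +0.260/-0.010 → slack +0.260/-0.010; half-tol=0.135, Σhalf²=0.018225
  -B: nom -42.100 → Σnom=-90.300; wc +0.420/-0.321 → slack +0.680/-0.331; half-tol=0.370, Σhalf²=0.155495
  +C: nom +48.870 → Σnom=-41.430; wc +0.260/-0.260 → slack +0.940/-0.591; half-tol=0.260, Σhalf²=0.223095
Nominal = -41.430. Worst-case = [-41.430 - 0.591, -41.430 + 0.940] = [-42.021, -40.490]. RSS = √0.223095 = 0.472.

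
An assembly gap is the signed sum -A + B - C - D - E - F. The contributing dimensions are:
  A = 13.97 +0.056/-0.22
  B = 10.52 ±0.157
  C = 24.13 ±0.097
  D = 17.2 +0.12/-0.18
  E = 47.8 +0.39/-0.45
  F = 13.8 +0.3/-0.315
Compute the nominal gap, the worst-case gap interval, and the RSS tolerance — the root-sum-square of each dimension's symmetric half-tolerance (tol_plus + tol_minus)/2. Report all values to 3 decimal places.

Stack each dimension's contribution:
  -A: nom -13.970 → Σnom=-13.970; wc +0.220/-0.056 → slack +0.220/-0.056; half-tol=0.138, Σhalf²=0.019044
  +B: nom +10.520 → Σnom=-3.450; wc +0.157/-0.157 → slack +0.377/-0.213; half-tol=0.157, Σhalf²=0.043693
  -C: nom -24.130 → Σnom=-27.580; wc +0.097/-0.097 → slack +0.474/-0.310; half-tol=0.097, Σhalf²=0.053102
  -D: nom -17.200 → Σnom=-44.780; wc +0.180/-0.120 → slack +0.654/-0.430; half-tol=0.150, Σhalf²=0.075602
  -E: nom -47.800 → Σnom=-92.580; wc +0.450/-0.390 → slack +1.104/-0.820; half-tol=0.420, Σhalf²=0.252002
  -F: nom -13.800 → Σnom=-106.380; wc +0.315/-0.300 → slack +1.419/-1.120; half-tol=0.307, Σhalf²=0.346558
Nominal = -106.380. Worst-case = [-106.380 - 1.120, -106.380 + 1.419] = [-107.500, -104.961]. RSS = √0.346558 = 0.589.

nominal=-106.380 wc=[-107.500,-104.961] rss=0.589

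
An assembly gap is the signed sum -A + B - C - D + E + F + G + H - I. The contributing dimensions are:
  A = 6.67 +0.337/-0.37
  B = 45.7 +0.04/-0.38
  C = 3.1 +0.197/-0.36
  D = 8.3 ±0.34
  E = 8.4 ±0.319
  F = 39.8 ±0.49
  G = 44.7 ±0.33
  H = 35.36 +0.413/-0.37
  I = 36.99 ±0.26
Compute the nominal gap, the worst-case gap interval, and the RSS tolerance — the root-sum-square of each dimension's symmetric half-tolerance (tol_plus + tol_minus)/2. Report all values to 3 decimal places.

nominal=118.900 wc=[115.877,121.822] rss=1.017

Stack each dimension's contribution:
  -A: nom -6.670 → Σnom=-6.670; wc +0.370/-0.337 → slack +0.370/-0.337; half-tol=0.354, Σhalf²=0.124962
  +B: nom +45.700 → Σnom=39.030; wc +0.040/-0.380 → slack +0.410/-0.717; half-tol=0.210, Σhalf²=0.169062
  -C: nom -3.100 → Σnom=35.930; wc +0.360/-0.197 → slack +0.770/-0.914; half-tol=0.278, Σhalf²=0.246625
  -D: nom -8.300 → Σnom=27.630; wc +0.340/-0.340 → slack +1.110/-1.254; half-tol=0.340, Σhalf²=0.362225
  +E: nom +8.400 → Σnom=36.030; wc +0.319/-0.319 → slack +1.429/-1.573; half-tol=0.319, Σhalf²=0.463986
  +F: nom +39.800 → Σnom=75.830; wc +0.490/-0.490 → slack +1.919/-2.063; half-tol=0.490, Σhalf²=0.704086
  +G: nom +44.700 → Σnom=120.530; wc +0.330/-0.330 → slack +2.249/-2.393; half-tol=0.330, Σhalf²=0.812986
  +H: nom +35.360 → Σnom=155.890; wc +0.413/-0.370 → slack +2.662/-2.763; half-tol=0.391, Σhalf²=0.966258
  -I: nom -36.990 → Σnom=118.900; wc +0.260/-0.260 → slack +2.922/-3.023; half-tol=0.260, Σhalf²=1.033858
Nominal = 118.900. Worst-case = [118.900 - 3.023, 118.900 + 2.922] = [115.877, 121.822]. RSS = √1.033858 = 1.017.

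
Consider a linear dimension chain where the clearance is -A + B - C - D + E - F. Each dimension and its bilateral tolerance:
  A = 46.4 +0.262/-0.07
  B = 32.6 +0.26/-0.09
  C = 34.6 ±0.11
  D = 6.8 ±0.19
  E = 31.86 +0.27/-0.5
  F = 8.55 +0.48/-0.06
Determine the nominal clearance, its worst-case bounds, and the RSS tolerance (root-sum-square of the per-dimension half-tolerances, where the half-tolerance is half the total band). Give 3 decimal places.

nominal=-31.890 wc=[-33.522,-30.930] rss=0.572

Stack each dimension's contribution:
  -A: nom -46.400 → Σnom=-46.400; wc +0.070/-0.262 → slack +0.070/-0.262; half-tol=0.166, Σhalf²=0.027556
  +B: nom +32.600 → Σnom=-13.800; wc +0.260/-0.090 → slack +0.330/-0.352; half-tol=0.175, Σhalf²=0.058181
  -C: nom -34.600 → Σnom=-48.400; wc +0.110/-0.110 → slack +0.440/-0.462; half-tol=0.110, Σhalf²=0.070281
  -D: nom -6.800 → Σnom=-55.200; wc +0.190/-0.190 → slack +0.630/-0.652; half-tol=0.190, Σhalf²=0.106381
  +E: nom +31.860 → Σnom=-23.340; wc +0.270/-0.500 → slack +0.900/-1.152; half-tol=0.385, Σhalf²=0.254606
  -F: nom -8.550 → Σnom=-31.890; wc +0.060/-0.480 → slack +0.960/-1.632; half-tol=0.270, Σhalf²=0.327506
Nominal = -31.890. Worst-case = [-31.890 - 1.632, -31.890 + 0.960] = [-33.522, -30.930]. RSS = √0.327506 = 0.572.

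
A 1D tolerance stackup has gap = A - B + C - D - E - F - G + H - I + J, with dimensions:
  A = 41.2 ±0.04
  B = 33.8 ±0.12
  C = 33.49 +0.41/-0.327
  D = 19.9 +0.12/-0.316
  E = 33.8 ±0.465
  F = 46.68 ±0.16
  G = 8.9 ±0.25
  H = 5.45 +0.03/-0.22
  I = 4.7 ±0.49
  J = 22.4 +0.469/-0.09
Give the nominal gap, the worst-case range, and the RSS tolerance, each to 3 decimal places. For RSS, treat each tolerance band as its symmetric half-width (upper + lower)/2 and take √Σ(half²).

nominal=-45.240 wc=[-47.522,-42.490] rss=0.915

Stack each dimension's contribution:
  +A: nom +41.200 → Σnom=41.200; wc +0.040/-0.040 → slack +0.040/-0.040; half-tol=0.040, Σhalf²=0.001600
  -B: nom -33.800 → Σnom=7.400; wc +0.120/-0.120 → slack +0.160/-0.160; half-tol=0.120, Σhalf²=0.016000
  +C: nom +33.490 → Σnom=40.890; wc +0.410/-0.327 → slack +0.570/-0.487; half-tol=0.368, Σhalf²=0.151792
  -D: nom -19.900 → Σnom=20.990; wc +0.316/-0.120 → slack +0.886/-0.607; half-tol=0.218, Σhalf²=0.199316
  -E: nom -33.800 → Σnom=-12.810; wc +0.465/-0.465 → slack +1.351/-1.072; half-tol=0.465, Σhalf²=0.415541
  -F: nom -46.680 → Σnom=-59.490; wc +0.160/-0.160 → slack +1.511/-1.232; half-tol=0.160, Σhalf²=0.441141
  -G: nom -8.900 → Σnom=-68.390; wc +0.250/-0.250 → slack +1.761/-1.482; half-tol=0.250, Σhalf²=0.503641
  +H: nom +5.450 → Σnom=-62.940; wc +0.030/-0.220 → slack +1.791/-1.702; half-tol=0.125, Σhalf²=0.519266
  -I: nom -4.700 → Σnom=-67.640; wc +0.490/-0.490 → slack +2.281/-2.192; half-tol=0.490, Σhalf²=0.759366
  +J: nom +22.400 → Σnom=-45.240; wc +0.469/-0.090 → slack +2.750/-2.282; half-tol=0.279, Σhalf²=0.837487
Nominal = -45.240. Worst-case = [-45.240 - 2.282, -45.240 + 2.750] = [-47.522, -42.490]. RSS = √0.837487 = 0.915.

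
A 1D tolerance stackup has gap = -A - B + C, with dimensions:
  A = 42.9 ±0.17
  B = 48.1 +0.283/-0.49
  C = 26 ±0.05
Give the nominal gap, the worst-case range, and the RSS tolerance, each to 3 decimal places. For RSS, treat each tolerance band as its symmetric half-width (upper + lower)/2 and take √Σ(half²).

Stack each dimension's contribution:
  -A: nom -42.900 → Σnom=-42.900; wc +0.170/-0.170 → slack +0.170/-0.170; half-tol=0.170, Σhalf²=0.028900
  -B: nom -48.100 → Σnom=-91.000; wc +0.490/-0.283 → slack +0.660/-0.453; half-tol=0.386, Σhalf²=0.178282
  +C: nom +26.000 → Σnom=-65.000; wc +0.050/-0.050 → slack +0.710/-0.503; half-tol=0.050, Σhalf²=0.180782
Nominal = -65.000. Worst-case = [-65.000 - 0.503, -65.000 + 0.710] = [-65.503, -64.290]. RSS = √0.180782 = 0.425.

nominal=-65.000 wc=[-65.503,-64.290] rss=0.425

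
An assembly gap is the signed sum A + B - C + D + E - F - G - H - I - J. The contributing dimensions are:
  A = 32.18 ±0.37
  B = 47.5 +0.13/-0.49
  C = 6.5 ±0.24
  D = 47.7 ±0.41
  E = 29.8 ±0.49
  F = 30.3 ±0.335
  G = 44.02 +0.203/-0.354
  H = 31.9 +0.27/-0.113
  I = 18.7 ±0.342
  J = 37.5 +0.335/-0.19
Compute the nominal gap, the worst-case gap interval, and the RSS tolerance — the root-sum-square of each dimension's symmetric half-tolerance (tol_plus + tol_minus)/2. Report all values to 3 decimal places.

nominal=-11.740 wc=[-15.225,-8.766] rss=1.054

Stack each dimension's contribution:
  +A: nom +32.180 → Σnom=32.180; wc +0.370/-0.370 → slack +0.370/-0.370; half-tol=0.370, Σhalf²=0.136900
  +B: nom +47.500 → Σnom=79.680; wc +0.130/-0.490 → slack +0.500/-0.860; half-tol=0.310, Σhalf²=0.233000
  -C: nom -6.500 → Σnom=73.180; wc +0.240/-0.240 → slack +0.740/-1.100; half-tol=0.240, Σhalf²=0.290600
  +D: nom +47.700 → Σnom=120.880; wc +0.410/-0.410 → slack +1.150/-1.510; half-tol=0.410, Σhalf²=0.458700
  +E: nom +29.800 → Σnom=150.680; wc +0.490/-0.490 → slack +1.640/-2.000; half-tol=0.490, Σhalf²=0.698800
  -F: nom -30.300 → Σnom=120.380; wc +0.335/-0.335 → slack +1.975/-2.335; half-tol=0.335, Σhalf²=0.811025
  -G: nom -44.020 → Σnom=76.360; wc +0.354/-0.203 → slack +2.329/-2.538; half-tol=0.278, Σhalf²=0.888587
  -H: nom -31.900 → Σnom=44.460; wc +0.113/-0.270 → slack +2.442/-2.808; half-tol=0.192, Σhalf²=0.925259
  -I: nom -18.700 → Σnom=25.760; wc +0.342/-0.342 → slack +2.784/-3.150; half-tol=0.342, Σhalf²=1.042223
  -J: nom -37.500 → Σnom=-11.740; wc +0.190/-0.335 → slack +2.974/-3.485; half-tol=0.263, Σhalf²=1.111130
Nominal = -11.740. Worst-case = [-11.740 - 3.485, -11.740 + 2.974] = [-15.225, -8.766]. RSS = √1.111130 = 1.054.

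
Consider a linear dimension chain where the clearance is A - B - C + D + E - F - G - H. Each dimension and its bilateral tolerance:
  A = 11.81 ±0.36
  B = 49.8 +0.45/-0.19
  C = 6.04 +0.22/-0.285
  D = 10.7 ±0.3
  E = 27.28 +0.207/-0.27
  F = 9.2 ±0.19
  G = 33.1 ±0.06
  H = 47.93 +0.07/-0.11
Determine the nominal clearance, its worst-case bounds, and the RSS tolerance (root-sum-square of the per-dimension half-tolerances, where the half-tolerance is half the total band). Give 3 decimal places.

Stack each dimension's contribution:
  +A: nom +11.810 → Σnom=11.810; wc +0.360/-0.360 → slack +0.360/-0.360; half-tol=0.360, Σhalf²=0.129600
  -B: nom -49.800 → Σnom=-37.990; wc +0.190/-0.450 → slack +0.550/-0.810; half-tol=0.320, Σhalf²=0.232000
  -C: nom -6.040 → Σnom=-44.030; wc +0.285/-0.220 → slack +0.835/-1.030; half-tol=0.253, Σhalf²=0.295756
  +D: nom +10.700 → Σnom=-33.330; wc +0.300/-0.300 → slack +1.135/-1.330; half-tol=0.300, Σhalf²=0.385756
  +E: nom +27.280 → Σnom=-6.050; wc +0.207/-0.270 → slack +1.342/-1.600; half-tol=0.238, Σhalf²=0.442639
  -F: nom -9.200 → Σnom=-15.250; wc +0.190/-0.190 → slack +1.532/-1.790; half-tol=0.190, Σhalf²=0.478739
  -G: nom -33.100 → Σnom=-48.350; wc +0.060/-0.060 → slack +1.592/-1.850; half-tol=0.060, Σhalf²=0.482339
  -H: nom -47.930 → Σnom=-96.280; wc +0.110/-0.070 → slack +1.702/-1.920; half-tol=0.090, Σhalf²=0.490439
Nominal = -96.280. Worst-case = [-96.280 - 1.920, -96.280 + 1.702] = [-98.200, -94.578]. RSS = √0.490439 = 0.700.

nominal=-96.280 wc=[-98.200,-94.578] rss=0.700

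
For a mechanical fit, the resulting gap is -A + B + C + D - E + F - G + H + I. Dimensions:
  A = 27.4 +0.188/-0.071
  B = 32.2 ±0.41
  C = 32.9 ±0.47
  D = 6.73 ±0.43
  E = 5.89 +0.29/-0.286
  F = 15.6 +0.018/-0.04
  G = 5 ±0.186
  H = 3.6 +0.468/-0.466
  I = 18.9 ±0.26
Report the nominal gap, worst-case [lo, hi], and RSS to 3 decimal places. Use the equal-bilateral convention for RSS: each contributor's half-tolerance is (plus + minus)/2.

nominal=71.640 wc=[68.900,74.239] rss=0.997

Stack each dimension's contribution:
  -A: nom -27.400 → Σnom=-27.400; wc +0.071/-0.188 → slack +0.071/-0.188; half-tol=0.130, Σhalf²=0.016770
  +B: nom +32.200 → Σnom=4.800; wc +0.410/-0.410 → slack +0.481/-0.598; half-tol=0.410, Σhalf²=0.184870
  +C: nom +32.900 → Σnom=37.700; wc +0.470/-0.470 → slack +0.951/-1.068; half-tol=0.470, Σhalf²=0.405770
  +D: nom +6.730 → Σnom=44.430; wc +0.430/-0.430 → slack +1.381/-1.498; half-tol=0.430, Σhalf²=0.590670
  -E: nom -5.890 → Σnom=38.540; wc +0.286/-0.290 → slack +1.667/-1.788; half-tol=0.288, Σhalf²=0.673614
  +F: nom +15.600 → Σnom=54.140; wc +0.018/-0.040 → slack +1.685/-1.828; half-tol=0.029, Σhalf²=0.674455
  -G: nom -5.000 → Σnom=49.140; wc +0.186/-0.186 → slack +1.871/-2.014; half-tol=0.186, Σhalf²=0.709051
  +H: nom +3.600 → Σnom=52.740; wc +0.468/-0.466 → slack +2.339/-2.480; half-tol=0.467, Σhalf²=0.927140
  +I: nom +18.900 → Σnom=71.640; wc +0.260/-0.260 → slack +2.599/-2.740; half-tol=0.260, Σhalf²=0.994740
Nominal = 71.640. Worst-case = [71.640 - 2.740, 71.640 + 2.599] = [68.900, 74.239]. RSS = √0.994740 = 0.997.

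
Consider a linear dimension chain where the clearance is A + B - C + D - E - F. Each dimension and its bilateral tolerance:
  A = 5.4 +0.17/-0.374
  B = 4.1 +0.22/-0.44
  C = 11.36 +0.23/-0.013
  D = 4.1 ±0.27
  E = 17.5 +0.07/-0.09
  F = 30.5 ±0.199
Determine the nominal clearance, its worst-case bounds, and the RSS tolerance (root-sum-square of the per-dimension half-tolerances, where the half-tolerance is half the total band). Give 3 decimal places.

Stack each dimension's contribution:
  +A: nom +5.400 → Σnom=5.400; wc +0.170/-0.374 → slack +0.170/-0.374; half-tol=0.272, Σhalf²=0.073984
  +B: nom +4.100 → Σnom=9.500; wc +0.220/-0.440 → slack +0.390/-0.814; half-tol=0.330, Σhalf²=0.182884
  -C: nom -11.360 → Σnom=-1.860; wc +0.013/-0.230 → slack +0.403/-1.044; half-tol=0.122, Σhalf²=0.197646
  +D: nom +4.100 → Σnom=2.240; wc +0.270/-0.270 → slack +0.673/-1.314; half-tol=0.270, Σhalf²=0.270546
  -E: nom -17.500 → Σnom=-15.260; wc +0.090/-0.070 → slack +0.763/-1.384; half-tol=0.080, Σhalf²=0.276946
  -F: nom -30.500 → Σnom=-45.760; wc +0.199/-0.199 → slack +0.962/-1.583; half-tol=0.199, Σhalf²=0.316547
Nominal = -45.760. Worst-case = [-45.760 - 1.583, -45.760 + 0.962] = [-47.343, -44.798]. RSS = √0.316547 = 0.563.

nominal=-45.760 wc=[-47.343,-44.798] rss=0.563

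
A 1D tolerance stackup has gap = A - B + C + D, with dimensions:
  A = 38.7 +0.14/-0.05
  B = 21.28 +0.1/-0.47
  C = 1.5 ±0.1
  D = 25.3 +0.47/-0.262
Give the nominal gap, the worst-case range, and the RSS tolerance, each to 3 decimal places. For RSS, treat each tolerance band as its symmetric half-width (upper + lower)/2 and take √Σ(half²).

nominal=44.220 wc=[43.708,45.400] rss=0.484

Stack each dimension's contribution:
  +A: nom +38.700 → Σnom=38.700; wc +0.140/-0.050 → slack +0.140/-0.050; half-tol=0.095, Σhalf²=0.009025
  -B: nom -21.280 → Σnom=17.420; wc +0.470/-0.100 → slack +0.610/-0.150; half-tol=0.285, Σhalf²=0.090250
  +C: nom +1.500 → Σnom=18.920; wc +0.100/-0.100 → slack +0.710/-0.250; half-tol=0.100, Σhalf²=0.100250
  +D: nom +25.300 → Σnom=44.220; wc +0.470/-0.262 → slack +1.180/-0.512; half-tol=0.366, Σhalf²=0.234206
Nominal = 44.220. Worst-case = [44.220 - 0.512, 44.220 + 1.180] = [43.708, 45.400]. RSS = √0.234206 = 0.484.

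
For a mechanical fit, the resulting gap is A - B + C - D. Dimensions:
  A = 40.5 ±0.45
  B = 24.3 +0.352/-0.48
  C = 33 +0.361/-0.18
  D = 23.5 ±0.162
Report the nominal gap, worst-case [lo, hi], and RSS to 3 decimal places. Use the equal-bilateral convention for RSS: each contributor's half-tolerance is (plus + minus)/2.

nominal=25.700 wc=[24.556,27.153] rss=0.689

Stack each dimension's contribution:
  +A: nom +40.500 → Σnom=40.500; wc +0.450/-0.450 → slack +0.450/-0.450; half-tol=0.450, Σhalf²=0.202500
  -B: nom -24.300 → Σnom=16.200; wc +0.480/-0.352 → slack +0.930/-0.802; half-tol=0.416, Σhalf²=0.375556
  +C: nom +33.000 → Σnom=49.200; wc +0.361/-0.180 → slack +1.291/-0.982; half-tol=0.270, Σhalf²=0.448726
  -D: nom -23.500 → Σnom=25.700; wc +0.162/-0.162 → slack +1.453/-1.144; half-tol=0.162, Σhalf²=0.474970
Nominal = 25.700. Worst-case = [25.700 - 1.144, 25.700 + 1.453] = [24.556, 27.153]. RSS = √0.474970 = 0.689.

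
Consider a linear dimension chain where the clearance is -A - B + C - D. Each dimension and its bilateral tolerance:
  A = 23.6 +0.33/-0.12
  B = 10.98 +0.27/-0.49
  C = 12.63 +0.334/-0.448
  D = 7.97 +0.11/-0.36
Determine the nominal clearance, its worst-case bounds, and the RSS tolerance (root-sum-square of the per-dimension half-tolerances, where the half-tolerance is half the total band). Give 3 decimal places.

Stack each dimension's contribution:
  -A: nom -23.600 → Σnom=-23.600; wc +0.120/-0.330 → slack +0.120/-0.330; half-tol=0.225, Σhalf²=0.050625
  -B: nom -10.980 → Σnom=-34.580; wc +0.490/-0.270 → slack +0.610/-0.600; half-tol=0.380, Σhalf²=0.195025
  +C: nom +12.630 → Σnom=-21.950; wc +0.334/-0.448 → slack +0.944/-1.048; half-tol=0.391, Σhalf²=0.347906
  -D: nom -7.970 → Σnom=-29.920; wc +0.360/-0.110 → slack +1.304/-1.158; half-tol=0.235, Σhalf²=0.403131
Nominal = -29.920. Worst-case = [-29.920 - 1.158, -29.920 + 1.304] = [-31.078, -28.616]. RSS = √0.403131 = 0.635.

nominal=-29.920 wc=[-31.078,-28.616] rss=0.635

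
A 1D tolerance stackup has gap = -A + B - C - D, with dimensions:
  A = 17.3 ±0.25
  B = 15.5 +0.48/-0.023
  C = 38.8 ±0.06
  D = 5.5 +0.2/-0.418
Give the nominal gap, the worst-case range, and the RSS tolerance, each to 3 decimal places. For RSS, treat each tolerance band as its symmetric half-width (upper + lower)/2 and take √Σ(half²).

Stack each dimension's contribution:
  -A: nom -17.300 → Σnom=-17.300; wc +0.250/-0.250 → slack +0.250/-0.250; half-tol=0.250, Σhalf²=0.062500
  +B: nom +15.500 → Σnom=-1.800; wc +0.480/-0.023 → slack +0.730/-0.273; half-tol=0.252, Σhalf²=0.125752
  -C: nom -38.800 → Σnom=-40.600; wc +0.060/-0.060 → slack +0.790/-0.333; half-tol=0.060, Σhalf²=0.129352
  -D: nom -5.500 → Σnom=-46.100; wc +0.418/-0.200 → slack +1.208/-0.533; half-tol=0.309, Σhalf²=0.224833
Nominal = -46.100. Worst-case = [-46.100 - 0.533, -46.100 + 1.208] = [-46.633, -44.892]. RSS = √0.224833 = 0.474.

nominal=-46.100 wc=[-46.633,-44.892] rss=0.474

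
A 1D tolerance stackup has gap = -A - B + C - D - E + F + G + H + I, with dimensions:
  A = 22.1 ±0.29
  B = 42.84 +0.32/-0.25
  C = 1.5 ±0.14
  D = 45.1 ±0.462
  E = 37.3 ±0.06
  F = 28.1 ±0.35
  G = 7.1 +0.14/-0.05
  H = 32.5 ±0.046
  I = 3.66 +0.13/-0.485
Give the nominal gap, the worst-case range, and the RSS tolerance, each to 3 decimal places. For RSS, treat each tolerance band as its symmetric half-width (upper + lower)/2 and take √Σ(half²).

Stack each dimension's contribution:
  -A: nom -22.100 → Σnom=-22.100; wc +0.290/-0.290 → slack +0.290/-0.290; half-tol=0.290, Σhalf²=0.084100
  -B: nom -42.840 → Σnom=-64.940; wc +0.250/-0.320 → slack +0.540/-0.610; half-tol=0.285, Σhalf²=0.165325
  +C: nom +1.500 → Σnom=-63.440; wc +0.140/-0.140 → slack +0.680/-0.750; half-tol=0.140, Σhalf²=0.184925
  -D: nom -45.100 → Σnom=-108.540; wc +0.462/-0.462 → slack +1.142/-1.212; half-tol=0.462, Σhalf²=0.398369
  -E: nom -37.300 → Σnom=-145.840; wc +0.060/-0.060 → slack +1.202/-1.272; half-tol=0.060, Σhalf²=0.401969
  +F: nom +28.100 → Σnom=-117.740; wc +0.350/-0.350 → slack +1.552/-1.622; half-tol=0.350, Σhalf²=0.524469
  +G: nom +7.100 → Σnom=-110.640; wc +0.140/-0.050 → slack +1.692/-1.672; half-tol=0.095, Σhalf²=0.533494
  +H: nom +32.500 → Σnom=-78.140; wc +0.046/-0.046 → slack +1.738/-1.718; half-tol=0.046, Σhalf²=0.535610
  +I: nom +3.660 → Σnom=-74.480; wc +0.130/-0.485 → slack +1.868/-2.203; half-tol=0.307, Σhalf²=0.630166
Nominal = -74.480. Worst-case = [-74.480 - 2.203, -74.480 + 1.868] = [-76.683, -72.612]. RSS = √0.630166 = 0.794.

nominal=-74.480 wc=[-76.683,-72.612] rss=0.794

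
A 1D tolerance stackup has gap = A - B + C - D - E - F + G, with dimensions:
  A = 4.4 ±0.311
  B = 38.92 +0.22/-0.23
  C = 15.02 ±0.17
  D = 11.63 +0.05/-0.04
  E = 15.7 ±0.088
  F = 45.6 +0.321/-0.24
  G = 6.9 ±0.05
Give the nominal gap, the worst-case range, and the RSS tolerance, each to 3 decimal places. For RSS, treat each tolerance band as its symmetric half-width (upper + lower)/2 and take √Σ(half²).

Stack each dimension's contribution:
  +A: nom +4.400 → Σnom=4.400; wc +0.311/-0.311 → slack +0.311/-0.311; half-tol=0.311, Σhalf²=0.096721
  -B: nom -38.920 → Σnom=-34.520; wc +0.230/-0.220 → slack +0.541/-0.531; half-tol=0.225, Σhalf²=0.147346
  +C: nom +15.020 → Σnom=-19.500; wc +0.170/-0.170 → slack +0.711/-0.701; half-tol=0.170, Σhalf²=0.176246
  -D: nom -11.630 → Σnom=-31.130; wc +0.040/-0.050 → slack +0.751/-0.751; half-tol=0.045, Σhalf²=0.178271
  -E: nom -15.700 → Σnom=-46.830; wc +0.088/-0.088 → slack +0.839/-0.839; half-tol=0.088, Σhalf²=0.186015
  -F: nom -45.600 → Σnom=-92.430; wc +0.240/-0.321 → slack +1.079/-1.160; half-tol=0.280, Σhalf²=0.264695
  +G: nom +6.900 → Σnom=-85.530; wc +0.050/-0.050 → slack +1.129/-1.210; half-tol=0.050, Σhalf²=0.267195
Nominal = -85.530. Worst-case = [-85.530 - 1.210, -85.530 + 1.129] = [-86.740, -84.401]. RSS = √0.267195 = 0.517.

nominal=-85.530 wc=[-86.740,-84.401] rss=0.517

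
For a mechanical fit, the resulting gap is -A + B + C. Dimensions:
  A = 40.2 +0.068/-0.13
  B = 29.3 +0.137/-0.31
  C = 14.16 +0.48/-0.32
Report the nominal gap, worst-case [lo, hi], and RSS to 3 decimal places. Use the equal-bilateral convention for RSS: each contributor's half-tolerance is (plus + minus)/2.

nominal=3.260 wc=[2.562,4.007] rss=0.469

Stack each dimension's contribution:
  -A: nom -40.200 → Σnom=-40.200; wc +0.130/-0.068 → slack +0.130/-0.068; half-tol=0.099, Σhalf²=0.009801
  +B: nom +29.300 → Σnom=-10.900; wc +0.137/-0.310 → slack +0.267/-0.378; half-tol=0.224, Σhalf²=0.059753
  +C: nom +14.160 → Σnom=3.260; wc +0.480/-0.320 → slack +0.747/-0.698; half-tol=0.400, Σhalf²=0.219753
Nominal = 3.260. Worst-case = [3.260 - 0.698, 3.260 + 0.747] = [2.562, 4.007]. RSS = √0.219753 = 0.469.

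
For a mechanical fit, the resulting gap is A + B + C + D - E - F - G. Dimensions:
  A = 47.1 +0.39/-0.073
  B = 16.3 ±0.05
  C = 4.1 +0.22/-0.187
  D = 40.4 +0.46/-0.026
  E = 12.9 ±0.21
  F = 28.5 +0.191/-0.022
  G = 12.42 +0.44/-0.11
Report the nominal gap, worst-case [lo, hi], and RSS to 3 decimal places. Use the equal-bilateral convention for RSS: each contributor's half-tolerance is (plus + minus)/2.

Stack each dimension's contribution:
  +A: nom +47.100 → Σnom=47.100; wc +0.390/-0.073 → slack +0.390/-0.073; half-tol=0.232, Σhalf²=0.053592
  +B: nom +16.300 → Σnom=63.400; wc +0.050/-0.050 → slack +0.440/-0.123; half-tol=0.050, Σhalf²=0.056092
  +C: nom +4.100 → Σnom=67.500; wc +0.220/-0.187 → slack +0.660/-0.310; half-tol=0.204, Σhalf²=0.097505
  +D: nom +40.400 → Σnom=107.900; wc +0.460/-0.026 → slack +1.120/-0.336; half-tol=0.243, Σhalf²=0.156554
  -E: nom -12.900 → Σnom=95.000; wc +0.210/-0.210 → slack +1.330/-0.546; half-tol=0.210, Σhalf²=0.200654
  -F: nom -28.500 → Σnom=66.500; wc +0.022/-0.191 → slack +1.352/-0.737; half-tol=0.106, Σhalf²=0.211996
  -G: nom -12.420 → Σnom=54.080; wc +0.110/-0.440 → slack +1.462/-1.177; half-tol=0.275, Σhalf²=0.287621
Nominal = 54.080. Worst-case = [54.080 - 1.177, 54.080 + 1.462] = [52.903, 55.542]. RSS = √0.287621 = 0.536.

nominal=54.080 wc=[52.903,55.542] rss=0.536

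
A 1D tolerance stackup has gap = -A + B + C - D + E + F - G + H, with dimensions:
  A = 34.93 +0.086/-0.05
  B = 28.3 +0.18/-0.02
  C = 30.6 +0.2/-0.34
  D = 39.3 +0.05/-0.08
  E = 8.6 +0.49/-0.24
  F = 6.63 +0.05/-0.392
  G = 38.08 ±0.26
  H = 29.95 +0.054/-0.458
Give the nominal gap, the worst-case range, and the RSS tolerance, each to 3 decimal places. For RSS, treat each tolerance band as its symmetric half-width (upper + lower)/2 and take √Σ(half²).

Stack each dimension's contribution:
  -A: nom -34.930 → Σnom=-34.930; wc +0.050/-0.086 → slack +0.050/-0.086; half-tol=0.068, Σhalf²=0.004624
  +B: nom +28.300 → Σnom=-6.630; wc +0.180/-0.020 → slack +0.230/-0.106; half-tol=0.100, Σhalf²=0.014624
  +C: nom +30.600 → Σnom=23.970; wc +0.200/-0.340 → slack +0.430/-0.446; half-tol=0.270, Σhalf²=0.087524
  -D: nom -39.300 → Σnom=-15.330; wc +0.080/-0.050 → slack +0.510/-0.496; half-tol=0.065, Σhalf²=0.091749
  +E: nom +8.600 → Σnom=-6.730; wc +0.490/-0.240 → slack +1.000/-0.736; half-tol=0.365, Σhalf²=0.224974
  +F: nom +6.630 → Σnom=-0.100; wc +0.050/-0.392 → slack +1.050/-1.128; half-tol=0.221, Σhalf²=0.273815
  -G: nom -38.080 → Σnom=-38.180; wc +0.260/-0.260 → slack +1.310/-1.388; half-tol=0.260, Σhalf²=0.341415
  +H: nom +29.950 → Σnom=-8.230; wc +0.054/-0.458 → slack +1.364/-1.846; half-tol=0.256, Σhalf²=0.406951
Nominal = -8.230. Worst-case = [-8.230 - 1.846, -8.230 + 1.364] = [-10.076, -6.866]. RSS = √0.406951 = 0.638.

nominal=-8.230 wc=[-10.076,-6.866] rss=0.638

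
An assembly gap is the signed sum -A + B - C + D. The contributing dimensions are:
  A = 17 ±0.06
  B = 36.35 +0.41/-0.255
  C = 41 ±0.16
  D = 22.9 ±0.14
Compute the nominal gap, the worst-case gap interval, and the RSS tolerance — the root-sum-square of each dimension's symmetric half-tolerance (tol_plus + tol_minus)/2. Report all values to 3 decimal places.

Stack each dimension's contribution:
  -A: nom -17.000 → Σnom=-17.000; wc +0.060/-0.060 → slack +0.060/-0.060; half-tol=0.060, Σhalf²=0.003600
  +B: nom +36.350 → Σnom=19.350; wc +0.410/-0.255 → slack +0.470/-0.315; half-tol=0.333, Σhalf²=0.114156
  -C: nom -41.000 → Σnom=-21.650; wc +0.160/-0.160 → slack +0.630/-0.475; half-tol=0.160, Σhalf²=0.139756
  +D: nom +22.900 → Σnom=1.250; wc +0.140/-0.140 → slack +0.770/-0.615; half-tol=0.140, Σhalf²=0.159356
Nominal = 1.250. Worst-case = [1.250 - 0.615, 1.250 + 0.770] = [0.635, 2.020]. RSS = √0.159356 = 0.399.

nominal=1.250 wc=[0.635,2.020] rss=0.399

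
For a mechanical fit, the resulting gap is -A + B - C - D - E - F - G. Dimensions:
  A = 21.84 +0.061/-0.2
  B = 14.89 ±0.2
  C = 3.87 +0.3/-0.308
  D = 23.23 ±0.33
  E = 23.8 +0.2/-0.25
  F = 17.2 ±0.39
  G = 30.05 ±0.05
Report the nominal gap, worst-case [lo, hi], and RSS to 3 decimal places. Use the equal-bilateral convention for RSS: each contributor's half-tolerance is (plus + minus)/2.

Stack each dimension's contribution:
  -A: nom -21.840 → Σnom=-21.840; wc +0.200/-0.061 → slack +0.200/-0.061; half-tol=0.131, Σhalf²=0.017030
  +B: nom +14.890 → Σnom=-6.950; wc +0.200/-0.200 → slack +0.400/-0.261; half-tol=0.200, Σhalf²=0.057030
  -C: nom -3.870 → Σnom=-10.820; wc +0.308/-0.300 → slack +0.708/-0.561; half-tol=0.304, Σhalf²=0.149446
  -D: nom -23.230 → Σnom=-34.050; wc +0.330/-0.330 → slack +1.038/-0.891; half-tol=0.330, Σhalf²=0.258346
  -E: nom -23.800 → Σnom=-57.850; wc +0.250/-0.200 → slack +1.288/-1.091; half-tol=0.225, Σhalf²=0.308971
  -F: nom -17.200 → Σnom=-75.050; wc +0.390/-0.390 → slack +1.678/-1.481; half-tol=0.390, Σhalf²=0.461071
  -G: nom -30.050 → Σnom=-105.100; wc +0.050/-0.050 → slack +1.728/-1.531; half-tol=0.050, Σhalf²=0.463571
Nominal = -105.100. Worst-case = [-105.100 - 1.531, -105.100 + 1.728] = [-106.631, -103.372]. RSS = √0.463571 = 0.681.

nominal=-105.100 wc=[-106.631,-103.372] rss=0.681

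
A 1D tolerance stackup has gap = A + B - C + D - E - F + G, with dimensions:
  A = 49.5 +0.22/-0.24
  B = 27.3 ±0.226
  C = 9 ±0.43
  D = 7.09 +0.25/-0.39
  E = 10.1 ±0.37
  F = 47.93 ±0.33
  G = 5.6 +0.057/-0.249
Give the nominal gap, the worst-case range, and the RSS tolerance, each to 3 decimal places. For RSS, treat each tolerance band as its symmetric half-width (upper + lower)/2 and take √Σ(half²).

nominal=22.460 wc=[20.225,24.343] rss=0.813

Stack each dimension's contribution:
  +A: nom +49.500 → Σnom=49.500; wc +0.220/-0.240 → slack +0.220/-0.240; half-tol=0.230, Σhalf²=0.052900
  +B: nom +27.300 → Σnom=76.800; wc +0.226/-0.226 → slack +0.446/-0.466; half-tol=0.226, Σhalf²=0.103976
  -C: nom -9.000 → Σnom=67.800; wc +0.430/-0.430 → slack +0.876/-0.896; half-tol=0.430, Σhalf²=0.288876
  +D: nom +7.090 → Σnom=74.890; wc +0.250/-0.390 → slack +1.126/-1.286; half-tol=0.320, Σhalf²=0.391276
  -E: nom -10.100 → Σnom=64.790; wc +0.370/-0.370 → slack +1.496/-1.656; half-tol=0.370, Σhalf²=0.528176
  -F: nom -47.930 → Σnom=16.860; wc +0.330/-0.330 → slack +1.826/-1.986; half-tol=0.330, Σhalf²=0.637076
  +G: nom +5.600 → Σnom=22.460; wc +0.057/-0.249 → slack +1.883/-2.235; half-tol=0.153, Σhalf²=0.660485
Nominal = 22.460. Worst-case = [22.460 - 2.235, 22.460 + 1.883] = [20.225, 24.343]. RSS = √0.660485 = 0.813.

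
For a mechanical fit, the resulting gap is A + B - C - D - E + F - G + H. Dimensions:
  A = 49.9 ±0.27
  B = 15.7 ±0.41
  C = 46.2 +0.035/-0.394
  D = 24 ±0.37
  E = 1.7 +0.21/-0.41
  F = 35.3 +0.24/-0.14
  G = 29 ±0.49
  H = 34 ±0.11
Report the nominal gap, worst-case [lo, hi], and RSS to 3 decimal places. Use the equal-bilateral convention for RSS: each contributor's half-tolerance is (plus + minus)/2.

Stack each dimension's contribution:
  +A: nom +49.900 → Σnom=49.900; wc +0.270/-0.270 → slack +0.270/-0.270; half-tol=0.270, Σhalf²=0.072900
  +B: nom +15.700 → Σnom=65.600; wc +0.410/-0.410 → slack +0.680/-0.680; half-tol=0.410, Σhalf²=0.241000
  -C: nom -46.200 → Σnom=19.400; wc +0.394/-0.035 → slack +1.074/-0.715; half-tol=0.215, Σhalf²=0.287010
  -D: nom -24.000 → Σnom=-4.600; wc +0.370/-0.370 → slack +1.444/-1.085; half-tol=0.370, Σhalf²=0.423910
  -E: nom -1.700 → Σnom=-6.300; wc +0.410/-0.210 → slack +1.854/-1.295; half-tol=0.310, Σhalf²=0.520010
  +F: nom +35.300 → Σnom=29.000; wc +0.240/-0.140 → slack +2.094/-1.435; half-tol=0.190, Σhalf²=0.556110
  -G: nom -29.000 → Σnom=-0.000; wc +0.490/-0.490 → slack +2.584/-1.925; half-tol=0.490, Σhalf²=0.796210
  +H: nom +34.000 → Σnom=34.000; wc +0.110/-0.110 → slack +2.694/-2.035; half-tol=0.110, Σhalf²=0.808310
Nominal = 34.000. Worst-case = [34.000 - 2.035, 34.000 + 2.694] = [31.965, 36.694]. RSS = √0.808310 = 0.899.

nominal=34.000 wc=[31.965,36.694] rss=0.899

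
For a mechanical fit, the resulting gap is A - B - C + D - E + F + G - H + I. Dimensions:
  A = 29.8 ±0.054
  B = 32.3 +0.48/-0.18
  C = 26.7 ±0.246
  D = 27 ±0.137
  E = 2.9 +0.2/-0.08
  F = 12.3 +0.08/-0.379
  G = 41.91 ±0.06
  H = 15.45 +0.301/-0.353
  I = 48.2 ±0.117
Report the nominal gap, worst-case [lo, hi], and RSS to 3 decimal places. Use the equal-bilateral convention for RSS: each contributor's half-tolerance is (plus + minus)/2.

Stack each dimension's contribution:
  +A: nom +29.800 → Σnom=29.800; wc +0.054/-0.054 → slack +0.054/-0.054; half-tol=0.054, Σhalf²=0.002916
  -B: nom -32.300 → Σnom=-2.500; wc +0.180/-0.480 → slack +0.234/-0.534; half-tol=0.330, Σhalf²=0.111816
  -C: nom -26.700 → Σnom=-29.200; wc +0.246/-0.246 → slack +0.480/-0.780; half-tol=0.246, Σhalf²=0.172332
  +D: nom +27.000 → Σnom=-2.200; wc +0.137/-0.137 → slack +0.617/-0.917; half-tol=0.137, Σhalf²=0.191101
  -E: nom -2.900 → Σnom=-5.100; wc +0.080/-0.200 → slack +0.697/-1.117; half-tol=0.140, Σhalf²=0.210701
  +F: nom +12.300 → Σnom=7.200; wc +0.080/-0.379 → slack +0.777/-1.496; half-tol=0.230, Σhalf²=0.263371
  +G: nom +41.910 → Σnom=49.110; wc +0.060/-0.060 → slack +0.837/-1.556; half-tol=0.060, Σhalf²=0.266971
  -H: nom -15.450 → Σnom=33.660; wc +0.353/-0.301 → slack +1.190/-1.857; half-tol=0.327, Σhalf²=0.373900
  +I: nom +48.200 → Σnom=81.860; wc +0.117/-0.117 → slack +1.307/-1.974; half-tol=0.117, Σhalf²=0.387589
Nominal = 81.860. Worst-case = [81.860 - 1.974, 81.860 + 1.307] = [79.886, 83.167]. RSS = √0.387589 = 0.623.

nominal=81.860 wc=[79.886,83.167] rss=0.623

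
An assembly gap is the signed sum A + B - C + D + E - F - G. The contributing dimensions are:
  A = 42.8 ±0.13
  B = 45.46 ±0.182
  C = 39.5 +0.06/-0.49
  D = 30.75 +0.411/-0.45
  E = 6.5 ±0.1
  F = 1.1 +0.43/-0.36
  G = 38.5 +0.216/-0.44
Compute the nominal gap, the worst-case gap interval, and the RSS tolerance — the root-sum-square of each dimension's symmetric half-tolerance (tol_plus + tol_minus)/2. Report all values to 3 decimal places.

Stack each dimension's contribution:
  +A: nom +42.800 → Σnom=42.800; wc +0.130/-0.130 → slack +0.130/-0.130; half-tol=0.130, Σhalf²=0.016900
  +B: nom +45.460 → Σnom=88.260; wc +0.182/-0.182 → slack +0.312/-0.312; half-tol=0.182, Σhalf²=0.050024
  -C: nom -39.500 → Σnom=48.760; wc +0.490/-0.060 → slack +0.802/-0.372; half-tol=0.275, Σhalf²=0.125649
  +D: nom +30.750 → Σnom=79.510; wc +0.411/-0.450 → slack +1.213/-0.822; half-tol=0.430, Σhalf²=0.310979
  +E: nom +6.500 → Σnom=86.010; wc +0.100/-0.100 → slack +1.313/-0.922; half-tol=0.100, Σhalf²=0.320979
  -F: nom -1.100 → Σnom=84.910; wc +0.360/-0.430 → slack +1.673/-1.352; half-tol=0.395, Σhalf²=0.477004
  -G: nom -38.500 → Σnom=46.410; wc +0.440/-0.216 → slack +2.113/-1.568; half-tol=0.328, Σhalf²=0.584588
Nominal = 46.410. Worst-case = [46.410 - 1.568, 46.410 + 2.113] = [44.842, 48.523]. RSS = √0.584588 = 0.765.

nominal=46.410 wc=[44.842,48.523] rss=0.765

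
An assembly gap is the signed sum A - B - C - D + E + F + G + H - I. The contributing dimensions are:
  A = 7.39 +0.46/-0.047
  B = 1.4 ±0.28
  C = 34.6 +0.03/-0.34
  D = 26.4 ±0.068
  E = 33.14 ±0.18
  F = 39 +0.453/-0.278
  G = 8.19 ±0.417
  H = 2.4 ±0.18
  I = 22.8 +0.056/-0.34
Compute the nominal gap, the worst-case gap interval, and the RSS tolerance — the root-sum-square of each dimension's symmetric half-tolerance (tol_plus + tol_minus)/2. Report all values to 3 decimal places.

Stack each dimension's contribution:
  +A: nom +7.390 → Σnom=7.390; wc +0.460/-0.047 → slack +0.460/-0.047; half-tol=0.254, Σhalf²=0.064262
  -B: nom -1.400 → Σnom=5.990; wc +0.280/-0.280 → slack +0.740/-0.327; half-tol=0.280, Σhalf²=0.142662
  -C: nom -34.600 → Σnom=-28.610; wc +0.340/-0.030 → slack +1.080/-0.357; half-tol=0.185, Σhalf²=0.176887
  -D: nom -26.400 → Σnom=-55.010; wc +0.068/-0.068 → slack +1.148/-0.425; half-tol=0.068, Σhalf²=0.181511
  +E: nom +33.140 → Σnom=-21.870; wc +0.180/-0.180 → slack +1.328/-0.605; half-tol=0.180, Σhalf²=0.213911
  +F: nom +39.000 → Σnom=17.130; wc +0.453/-0.278 → slack +1.781/-0.883; half-tol=0.366, Σhalf²=0.347502
  +G: nom +8.190 → Σnom=25.320; wc +0.417/-0.417 → slack +2.198/-1.300; half-tol=0.417, Σhalf²=0.521390
  +H: nom +2.400 → Σnom=27.720; wc +0.180/-0.180 → slack +2.378/-1.480; half-tol=0.180, Σhalf²=0.553790
  -I: nom -22.800 → Σnom=4.920; wc +0.340/-0.056 → slack +2.718/-1.536; half-tol=0.198, Σhalf²=0.592994
Nominal = 4.920. Worst-case = [4.920 - 1.536, 4.920 + 2.718] = [3.384, 7.638]. RSS = √0.592994 = 0.770.

nominal=4.920 wc=[3.384,7.638] rss=0.770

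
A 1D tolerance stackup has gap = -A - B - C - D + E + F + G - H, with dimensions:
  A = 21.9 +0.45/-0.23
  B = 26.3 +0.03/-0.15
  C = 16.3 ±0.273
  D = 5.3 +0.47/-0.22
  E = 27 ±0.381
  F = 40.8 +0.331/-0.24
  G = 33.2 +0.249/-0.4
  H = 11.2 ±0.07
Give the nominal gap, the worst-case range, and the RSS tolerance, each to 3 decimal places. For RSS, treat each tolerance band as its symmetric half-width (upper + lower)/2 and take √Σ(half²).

nominal=20.000 wc=[17.686,21.904] rss=0.809

Stack each dimension's contribution:
  -A: nom -21.900 → Σnom=-21.900; wc +0.230/-0.450 → slack +0.230/-0.450; half-tol=0.340, Σhalf²=0.115600
  -B: nom -26.300 → Σnom=-48.200; wc +0.150/-0.030 → slack +0.380/-0.480; half-tol=0.090, Σhalf²=0.123700
  -C: nom -16.300 → Σnom=-64.500; wc +0.273/-0.273 → slack +0.653/-0.753; half-tol=0.273, Σhalf²=0.198229
  -D: nom -5.300 → Σnom=-69.800; wc +0.220/-0.470 → slack +0.873/-1.223; half-tol=0.345, Σhalf²=0.317254
  +E: nom +27.000 → Σnom=-42.800; wc +0.381/-0.381 → slack +1.254/-1.604; half-tol=0.381, Σhalf²=0.462415
  +F: nom +40.800 → Σnom=-2.000; wc +0.331/-0.240 → slack +1.585/-1.844; half-tol=0.285, Σhalf²=0.543925
  +G: nom +33.200 → Σnom=31.200; wc +0.249/-0.400 → slack +1.834/-2.244; half-tol=0.325, Σhalf²=0.649226
  -H: nom -11.200 → Σnom=20.000; wc +0.070/-0.070 → slack +1.904/-2.314; half-tol=0.070, Σhalf²=0.654126
Nominal = 20.000. Worst-case = [20.000 - 2.314, 20.000 + 1.904] = [17.686, 21.904]. RSS = √0.654126 = 0.809.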